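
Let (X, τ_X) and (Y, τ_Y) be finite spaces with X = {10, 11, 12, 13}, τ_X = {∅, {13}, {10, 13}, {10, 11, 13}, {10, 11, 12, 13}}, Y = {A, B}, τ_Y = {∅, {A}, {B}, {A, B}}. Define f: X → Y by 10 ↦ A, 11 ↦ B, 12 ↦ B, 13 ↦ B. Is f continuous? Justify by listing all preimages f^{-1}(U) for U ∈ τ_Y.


f is NOT continuous.

Compute f^{-1}(U) for each U ∈ τ_Y:
  U = ∅: f^{-1}(U) = ∅ ∈ τ_X ✓.
  U = {A}: f^{-1}(U) = {10} ∉ τ_X ✗.
  U = {B}: f^{-1}(U) = {11, 12, 13} ∉ τ_X ✗.
  U = {A, B}: f^{-1}(U) = {10, 11, 12, 13} ∈ τ_X ✓.
Found U = {A} with f^{-1}(U) = {10} not in τ_X. Therefore f is NOT continuous.


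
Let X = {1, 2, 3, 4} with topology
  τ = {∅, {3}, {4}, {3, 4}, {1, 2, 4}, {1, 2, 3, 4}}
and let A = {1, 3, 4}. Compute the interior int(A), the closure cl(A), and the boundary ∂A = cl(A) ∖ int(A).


int(A) = {3, 4}, cl(A) = {1, 2, 3, 4}, ∂A = {1, 2}.

Closed sets in (X, τ) are complements of opens:
  closed(X, τ) = {∅, {3}, {1, 2}, {1, 2, 3}, {1, 2, 4}, {1, 2, 3, 4}}.
int(A) = ⋃ {U ∈ τ : U ⊆ A}. Opens contained in A: ∅, {3}, {4}, {3, 4}.
Taking the union of these: int(A) = {3, 4}.
cl(A) = ⋂ {C closed : A ⊆ C}. Closed sets containing A: {1, 2, 3, 4}.
Intersecting these: cl(A) = {1, 2, 3, 4}.
∂A = cl(A) ∖ int(A) = {1, 2, 3, 4} ∖ {3, 4} = {1, 2}.


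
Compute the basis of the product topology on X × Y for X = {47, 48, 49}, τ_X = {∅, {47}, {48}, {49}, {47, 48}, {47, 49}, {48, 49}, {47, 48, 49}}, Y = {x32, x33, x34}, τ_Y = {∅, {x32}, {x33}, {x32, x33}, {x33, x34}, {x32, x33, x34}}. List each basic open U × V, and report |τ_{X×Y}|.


Basis B = {∅ × ∅, {47} × {x32}, {47} × {x33}, {48} × {x32}, {48} × {x33}, {49} × {x32}, {49} × {x33}, {47} × {x32, x33}, {47, 48} × {x32}, {47, 49} × {x32}, {47} × {x33, x34}, {47, 48} × {x33}, {47, 49} × {x33}, {48} × {x32, x33}, {48, 49} × {x32}, {48} × {x33, x34}, {48, 49} × {x33}, {49} × {x32, x33}, {49} × {x33, x34}, {47} × {x32, x33, x34}, {47, 48, 49} × {x32}, {47, 48, 49} × {x33}, {48} × {x32, x33, x34}, {49} × {x32, x33, x34}, {47, 48} × {x32, x33}, {47, 49} × {x32, x33}, {47, 48} × {x33, x34}, {47, 49} × {x33, x34}, {48, 49} × {x32, x33}, {48, 49} × {x33, x34}, {47, 48} × {x32, x33, x34}, {47, 49} × {x32, x33, x34}, {47, 48, 49} × {x32, x33}, {47, 48, 49} × {x33, x34}, {48, 49} × {x32, x33, x34}, {47, 48, 49} × {x32, x33, x34}}; |τ_{X×Y}| = 216.

Enumerate products U × V with U ∈ τ_X, V ∈ τ_Y (deduplicated):
  ∅ × ∅ = {} (∅)
  {47} × {x32} = {(47,x32)}
  {47} × {x33} = {(47,x33)}
  {48} × {x32} = {(48,x32)}
  {48} × {x33} = {(48,x33)}
  {49} × {x32} = {(49,x32)}
  {49} × {x33} = {(49,x33)}
  {47} × {x32, x33} = {(47,x32), (47,x33)}
  {47, 48} × {x32} = {(47,x32), (48,x32)}
  {47, 49} × {x32} = {(47,x32), (49,x32)}
  {47} × {x33, x34} = {(47,x33), (47,x34)}
  {47, 48} × {x33} = {(47,x33), (48,x33)}
  {47, 49} × {x33} = {(47,x33), (49,x33)}
  {48} × {x32, x33} = {(48,x32), (48,x33)}
  {48, 49} × {x32} = {(48,x32), (49,x32)}
  {48} × {x33, x34} = {(48,x33), (48,x34)}
  {48, 49} × {x33} = {(48,x33), (49,x33)}
  {49} × {x32, x33} = {(49,x32), (49,x33)}
  {49} × {x33, x34} = {(49,x33), (49,x34)}
  {47} × {x32, x33, x34} = {(47,x32), (47,x33), (47,x34)}
  {47, 48, 49} × {x32} = {(47,x32), (48,x32), (49,x32)}
  {47, 48, 49} × {x33} = {(47,x33), (48,x33), (49,x33)}
  {48} × {x32, x33, x34} = {(48,x32), (48,x33), (48,x34)}
  {49} × {x32, x33, x34} = {(49,x32), (49,x33), (49,x34)}
  {47, 48} × {x32, x33} = {(47,x32), (47,x33), (48,x32), (48,x33)}
  {47, 49} × {x32, x33} = {(47,x32), (47,x33), (49,x32), (49,x33)}
  {47, 48} × {x33, x34} = {(47,x33), (47,x34), (48,x33), (48,x34)}
  {47, 49} × {x33, x34} = {(47,x33), (47,x34), (49,x33), (49,x34)}
  {48, 49} × {x32, x33} = {(48,x32), (48,x33), (49,x32), (49,x33)}
  {48, 49} × {x33, x34} = {(48,x33), (48,x34), (49,x33), (49,x34)}
  {47, 48} × {x32, x33, x34} = {(47,x32), (47,x33), (47,x34), (48,x32), (48,x33), (48,x34)}
  {47, 49} × {x32, x33, x34} = {(47,x32), (47,x33), (47,x34), (49,x32), (49,x33), (49,x34)}
  {47, 48, 49} × {x32, x33} = {(47,x32), (47,x33), (48,x32), (48,x33), (49,x32), (49,x33)}
  {47, 48, 49} × {x33, x34} = {(47,x33), (47,x34), (48,x33), (48,x34), (49,x33), (49,x34)}
  {48, 49} × {x32, x33, x34} = {(48,x32), (48,x33), (48,x34), (49,x32), (49,x33), (49,x34)}
  {47, 48, 49} × {x32, x33, x34} = {(47,x32), (47,x33), (47,x34), (48,x32), (48,x33), (48,x34), (49,x32), (49,x33), (49,x34)}
These 36 distinct sets form the basis B.
Close under arbitrary unions to get τ_{X×Y}; counting gives |τ_{X×Y}| = 216.


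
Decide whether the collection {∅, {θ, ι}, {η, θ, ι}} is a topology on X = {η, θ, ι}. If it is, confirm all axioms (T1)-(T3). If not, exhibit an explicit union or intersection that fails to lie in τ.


τ IS a topology on X.

Axiom (T1): ∅ ∈ τ? Yes; X ∈ τ? Yes.
Axiom (T2/T3): check pairwise unions and intersections of members of τ.
All pairwise intersections and unions checked — each lies in τ. Therefore τ satisfies (T1), (T2), (T3): it IS a topology on X.


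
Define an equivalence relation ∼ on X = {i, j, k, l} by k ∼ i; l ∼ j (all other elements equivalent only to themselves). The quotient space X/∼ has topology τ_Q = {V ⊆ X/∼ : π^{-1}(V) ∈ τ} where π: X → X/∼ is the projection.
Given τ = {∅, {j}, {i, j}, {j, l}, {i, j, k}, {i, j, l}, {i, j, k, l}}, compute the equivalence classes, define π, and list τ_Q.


X/∼ = {[i=k], [j=l]}; |τ_Q| = 3.

Equivalence classes: [i=k], [j=l].
Quotient map π: X → X/∼ sends i ↦ [i=k], j ↦ [j=l], k ↦ [i=k], l ↦ [j=l].
For each subset V ⊆ X/∼, compute π^{-1}(V) ⊆ X and check whether π^{-1}(V) ∈ τ. V is open in τ_Q iff π^{-1}(V) ∈ τ.
  V = {}: π^{-1}(V) = ∅ ∈ τ ✓.
  V = {[i=k]}: π^{-1}(V) = {i, k} ∉ τ ✗.
  V = {[j=l]}: π^{-1}(V) = {j, l} ∈ τ ✓.
  V = {[i=k], [j=l]}: π^{-1}(V) = {i, j, k, l} ∈ τ ✓.
Open sets in the quotient: τ_Q = {{}, {[j=l]}, {[i=k], [j=l]}} (3 elements).


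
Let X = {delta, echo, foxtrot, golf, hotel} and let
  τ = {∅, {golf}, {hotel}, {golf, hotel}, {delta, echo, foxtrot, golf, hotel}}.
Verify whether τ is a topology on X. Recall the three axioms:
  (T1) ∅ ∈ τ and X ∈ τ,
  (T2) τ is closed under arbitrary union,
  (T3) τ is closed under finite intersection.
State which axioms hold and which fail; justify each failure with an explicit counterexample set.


τ IS a topology on X.

Axiom (T1): ∅ ∈ τ? Yes; X ∈ τ? Yes.
Axiom (T2/T3): check pairwise unions and intersections of members of τ.
All pairwise intersections and unions checked — each lies in τ. Therefore τ satisfies (T1), (T2), (T3): it IS a topology on X.


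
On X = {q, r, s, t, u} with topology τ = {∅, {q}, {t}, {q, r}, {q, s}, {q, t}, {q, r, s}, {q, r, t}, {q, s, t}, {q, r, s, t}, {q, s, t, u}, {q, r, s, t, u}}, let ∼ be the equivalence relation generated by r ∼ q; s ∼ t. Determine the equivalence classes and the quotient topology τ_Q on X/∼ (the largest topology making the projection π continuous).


X/∼ = {[q=r], [s=t], [u]}; |τ_Q| = 4.

Equivalence classes: [q=r], [s=t], [u].
Quotient map π: X → X/∼ sends q ↦ [q=r], r ↦ [q=r], s ↦ [s=t], t ↦ [s=t], u ↦ [u].
For each subset V ⊆ X/∼, compute π^{-1}(V) ⊆ X and check whether π^{-1}(V) ∈ τ. V is open in τ_Q iff π^{-1}(V) ∈ τ.
  V = {}: π^{-1}(V) = ∅ ∈ τ ✓.
  V = {[q=r]}: π^{-1}(V) = {q, r} ∈ τ ✓.
  V = {[s=t]}: π^{-1}(V) = {s, t} ∉ τ ✗.
  V = {[q=r], [s=t]}: π^{-1}(V) = {q, r, s, t} ∈ τ ✓.
  V = {[u]}: π^{-1}(V) = {u} ∉ τ ✗.
  V = {[q=r], [u]}: π^{-1}(V) = {q, r, u} ∉ τ ✗.
  V = {[s=t], [u]}: π^{-1}(V) = {s, t, u} ∉ τ ✗.
  V = {[q=r], [s=t], [u]}: π^{-1}(V) = {q, r, s, t, u} ∈ τ ✓.
Open sets in the quotient: τ_Q = {{}, {[q=r]}, {[q=r], [s=t]}, {[q=r], [s=t], [u]}} (4 elements).


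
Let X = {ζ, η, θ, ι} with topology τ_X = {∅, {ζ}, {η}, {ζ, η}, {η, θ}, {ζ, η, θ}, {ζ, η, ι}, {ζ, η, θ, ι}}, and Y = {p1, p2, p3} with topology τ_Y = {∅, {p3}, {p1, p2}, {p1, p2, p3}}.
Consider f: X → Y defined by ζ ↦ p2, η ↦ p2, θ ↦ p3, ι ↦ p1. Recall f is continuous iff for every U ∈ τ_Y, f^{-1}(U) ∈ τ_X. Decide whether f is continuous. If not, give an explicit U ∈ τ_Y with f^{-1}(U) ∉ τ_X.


f is NOT continuous.

Compute f^{-1}(U) for each U ∈ τ_Y:
  U = ∅: f^{-1}(U) = ∅ ∈ τ_X ✓.
  U = {p3}: f^{-1}(U) = {θ} ∉ τ_X ✗.
  U = {p1, p2}: f^{-1}(U) = {ζ, η, ι} ∈ τ_X ✓.
  U = {p1, p2, p3}: f^{-1}(U) = {ζ, η, θ, ι} ∈ τ_X ✓.
Found U = {p3} with f^{-1}(U) = {θ} not in τ_X. Therefore f is NOT continuous.


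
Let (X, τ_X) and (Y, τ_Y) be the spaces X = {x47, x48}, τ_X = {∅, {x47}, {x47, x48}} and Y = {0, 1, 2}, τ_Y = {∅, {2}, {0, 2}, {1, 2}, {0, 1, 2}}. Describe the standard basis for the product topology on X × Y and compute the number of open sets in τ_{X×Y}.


Basis B = {∅ × ∅, {x47} × {2}, {x47} × {0, 2}, {x47} × {1, 2}, {x47, x48} × {2}, {x47} × {0, 1, 2}, {x47, x48} × {0, 2}, {x47, x48} × {1, 2}, {x47, x48} × {0, 1, 2}}; |τ_{X×Y}| = 14.

Enumerate products U × V with U ∈ τ_X, V ∈ τ_Y (deduplicated):
  ∅ × ∅ = {} (∅)
  {x47} × {2} = {(x47,2)}
  {x47} × {0, 2} = {(x47,0), (x47,2)}
  {x47} × {1, 2} = {(x47,1), (x47,2)}
  {x47, x48} × {2} = {(x47,2), (x48,2)}
  {x47} × {0, 1, 2} = {(x47,0), (x47,1), (x47,2)}
  {x47, x48} × {0, 2} = {(x47,0), (x47,2), (x48,0), (x48,2)}
  {x47, x48} × {1, 2} = {(x47,1), (x47,2), (x48,1), (x48,2)}
  {x47, x48} × {0, 1, 2} = {(x47,0), (x47,1), (x47,2), (x48,0), (x48,1), (x48,2)}
These 9 distinct sets form the basis B.
Close under arbitrary unions to get τ_{X×Y}; counting gives |τ_{X×Y}| = 14.


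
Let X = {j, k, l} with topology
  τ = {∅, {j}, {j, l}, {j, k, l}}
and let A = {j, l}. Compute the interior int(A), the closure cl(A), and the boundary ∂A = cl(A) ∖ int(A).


int(A) = {j, l}, cl(A) = {j, k, l}, ∂A = {k}.

Closed sets in (X, τ) are complements of opens:
  closed(X, τ) = {∅, {k}, {k, l}, {j, k, l}}.
int(A) = ⋃ {U ∈ τ : U ⊆ A}. Opens contained in A: ∅, {j}, {j, l}.
Taking the union of these: int(A) = {j, l}.
cl(A) = ⋂ {C closed : A ⊆ C}. Closed sets containing A: {j, k, l}.
Intersecting these: cl(A) = {j, k, l}.
∂A = cl(A) ∖ int(A) = {j, k, l} ∖ {j, l} = {k}.


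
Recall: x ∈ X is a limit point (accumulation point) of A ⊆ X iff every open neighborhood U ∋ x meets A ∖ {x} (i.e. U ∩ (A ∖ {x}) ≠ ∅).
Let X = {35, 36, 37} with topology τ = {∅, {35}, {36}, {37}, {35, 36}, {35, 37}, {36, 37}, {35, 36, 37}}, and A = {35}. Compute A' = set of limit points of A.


A' = ∅

For each x ∈ X, list the open sets U ∈ τ with x ∈ U, then check whether U ∩ (A ∖ {x}) ≠ ∅ for every such U.
  x = 35: open {35} ∋ x has {35} ∩ (A ∖ {35}) = ∅, so x is NOT a limit point.
  x = 36: open {36} ∋ x has {36} ∩ (A ∖ {36}) = ∅, so x is NOT a limit point.
  x = 37: open {37} ∋ x has {37} ∩ (A ∖ {37}) = ∅, so x is NOT a limit point.
Collecting: A' = ∅.


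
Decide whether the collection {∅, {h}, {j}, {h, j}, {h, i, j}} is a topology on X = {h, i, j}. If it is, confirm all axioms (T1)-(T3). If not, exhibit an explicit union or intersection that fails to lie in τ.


τ IS a topology on X.

Axiom (T1): ∅ ∈ τ? Yes; X ∈ τ? Yes.
Axiom (T2/T3): check pairwise unions and intersections of members of τ.
All pairwise intersections and unions checked — each lies in τ. Therefore τ satisfies (T1), (T2), (T3): it IS a topology on X.


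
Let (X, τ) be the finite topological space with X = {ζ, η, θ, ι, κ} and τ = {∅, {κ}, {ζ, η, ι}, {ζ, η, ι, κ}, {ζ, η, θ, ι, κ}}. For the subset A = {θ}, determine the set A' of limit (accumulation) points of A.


A' = ∅

For each x ∈ X, list the open sets U ∈ τ with x ∈ U, then check whether U ∩ (A ∖ {x}) ≠ ∅ for every such U.
  x = ζ: open {ζ, η, ι} ∋ x has {ζ, η, ι} ∩ (A ∖ {ζ}) = ∅, so x is NOT a limit point.
  x = η: open {ζ, η, ι} ∋ x has {ζ, η, ι} ∩ (A ∖ {η}) = ∅, so x is NOT a limit point.
  x = θ: open {ζ, η, θ, ι, κ} ∋ x has {ζ, η, θ, ι, κ} ∩ (A ∖ {θ}) = ∅, so x is NOT a limit point.
  x = ι: open {ζ, η, ι} ∋ x has {ζ, η, ι} ∩ (A ∖ {ι}) = ∅, so x is NOT a limit point.
  x = κ: open {κ} ∋ x has {κ} ∩ (A ∖ {κ}) = ∅, so x is NOT a limit point.
Collecting: A' = ∅.


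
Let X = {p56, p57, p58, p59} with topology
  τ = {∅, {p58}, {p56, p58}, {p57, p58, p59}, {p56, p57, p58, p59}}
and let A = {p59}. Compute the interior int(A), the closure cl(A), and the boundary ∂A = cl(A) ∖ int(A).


int(A) = ∅, cl(A) = {p57, p59}, ∂A = {p57, p59}.

Closed sets in (X, τ) are complements of opens:
  closed(X, τ) = {∅, {p56}, {p57, p59}, {p56, p57, p59}, {p56, p57, p58, p59}}.
int(A) = ⋃ {U ∈ τ : U ⊆ A}. Opens contained in A: ∅.
Taking the union of these: int(A) = ∅.
cl(A) = ⋂ {C closed : A ⊆ C}. Closed sets containing A: {p57, p59}, {p56, p57, p59}, {p56, p57, p58, p59}.
Intersecting these: cl(A) = {p57, p59}.
∂A = cl(A) ∖ int(A) = {p57, p59} ∖ ∅ = {p57, p59}.


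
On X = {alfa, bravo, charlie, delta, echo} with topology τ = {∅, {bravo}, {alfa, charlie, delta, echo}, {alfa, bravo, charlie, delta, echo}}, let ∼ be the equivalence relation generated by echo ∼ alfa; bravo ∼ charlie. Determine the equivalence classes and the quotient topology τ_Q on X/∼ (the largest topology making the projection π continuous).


X/∼ = {[alfa=echo], [bravo=charlie], [delta]}; |τ_Q| = 2.

Equivalence classes: [alfa=echo], [bravo=charlie], [delta].
Quotient map π: X → X/∼ sends alfa ↦ [alfa=echo], bravo ↦ [bravo=charlie], charlie ↦ [bravo=charlie], delta ↦ [delta], echo ↦ [alfa=echo].
For each subset V ⊆ X/∼, compute π^{-1}(V) ⊆ X and check whether π^{-1}(V) ∈ τ. V is open in τ_Q iff π^{-1}(V) ∈ τ.
  V = {}: π^{-1}(V) = ∅ ∈ τ ✓.
  V = {[alfa=echo]}: π^{-1}(V) = {alfa, echo} ∉ τ ✗.
  V = {[bravo=charlie]}: π^{-1}(V) = {bravo, charlie} ∉ τ ✗.
  V = {[alfa=echo], [bravo=charlie]}: π^{-1}(V) = {alfa, bravo, charlie, echo} ∉ τ ✗.
  V = {[delta]}: π^{-1}(V) = {delta} ∉ τ ✗.
  V = {[alfa=echo], [delta]}: π^{-1}(V) = {alfa, delta, echo} ∉ τ ✗.
  V = {[bravo=charlie], [delta]}: π^{-1}(V) = {bravo, charlie, delta} ∉ τ ✗.
  V = {[alfa=echo], [bravo=charlie], [delta]}: π^{-1}(V) = {alfa, bravo, charlie, delta, echo} ∈ τ ✓.
Open sets in the quotient: τ_Q = {{}, {[alfa=echo], [bravo=charlie], [delta]}} (2 elements).


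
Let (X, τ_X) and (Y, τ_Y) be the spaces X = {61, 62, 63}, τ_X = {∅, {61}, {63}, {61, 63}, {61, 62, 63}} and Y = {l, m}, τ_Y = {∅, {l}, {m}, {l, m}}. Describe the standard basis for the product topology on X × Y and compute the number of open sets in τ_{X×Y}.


Basis B = {∅ × ∅, {61} × {l}, {61} × {m}, {63} × {l}, {63} × {m}, {61} × {l, m}, {61, 63} × {l}, {61, 63} × {m}, {63} × {l, m}, {61, 62, 63} × {l}, {61, 62, 63} × {m}, {61, 63} × {l, m}, {61, 62, 63} × {l, m}}; |τ_{X×Y}| = 25.

Enumerate products U × V with U ∈ τ_X, V ∈ τ_Y (deduplicated):
  ∅ × ∅ = {} (∅)
  {61} × {l} = {(61,l)}
  {61} × {m} = {(61,m)}
  {63} × {l} = {(63,l)}
  {63} × {m} = {(63,m)}
  {61} × {l, m} = {(61,l), (61,m)}
  {61, 63} × {l} = {(61,l), (63,l)}
  {61, 63} × {m} = {(61,m), (63,m)}
  {63} × {l, m} = {(63,l), (63,m)}
  {61, 62, 63} × {l} = {(61,l), (62,l), (63,l)}
  {61, 62, 63} × {m} = {(61,m), (62,m), (63,m)}
  {61, 63} × {l, m} = {(61,l), (61,m), (63,l), (63,m)}
  {61, 62, 63} × {l, m} = {(61,l), (61,m), (62,l), (62,m), (63,l), (63,m)}
These 13 distinct sets form the basis B.
Close under arbitrary unions to get τ_{X×Y}; counting gives |τ_{X×Y}| = 25.


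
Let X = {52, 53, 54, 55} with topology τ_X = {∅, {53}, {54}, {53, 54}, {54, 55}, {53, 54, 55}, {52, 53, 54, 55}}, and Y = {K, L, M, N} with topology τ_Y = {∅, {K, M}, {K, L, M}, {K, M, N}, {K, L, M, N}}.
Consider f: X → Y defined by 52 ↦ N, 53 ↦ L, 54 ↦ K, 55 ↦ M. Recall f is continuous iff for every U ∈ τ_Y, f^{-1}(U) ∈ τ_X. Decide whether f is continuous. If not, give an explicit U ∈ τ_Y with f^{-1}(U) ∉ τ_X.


f is NOT continuous.

Compute f^{-1}(U) for each U ∈ τ_Y:
  U = ∅: f^{-1}(U) = ∅ ∈ τ_X ✓.
  U = {K, M}: f^{-1}(U) = {54, 55} ∈ τ_X ✓.
  U = {K, L, M}: f^{-1}(U) = {53, 54, 55} ∈ τ_X ✓.
  U = {K, M, N}: f^{-1}(U) = {52, 54, 55} ∉ τ_X ✗.
  U = {K, L, M, N}: f^{-1}(U) = {52, 53, 54, 55} ∈ τ_X ✓.
Found U = {K, M, N} with f^{-1}(U) = {52, 54, 55} not in τ_X. Therefore f is NOT continuous.


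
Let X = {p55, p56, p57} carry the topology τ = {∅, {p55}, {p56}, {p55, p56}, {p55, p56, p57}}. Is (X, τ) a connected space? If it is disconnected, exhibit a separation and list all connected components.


(X, τ) is connected.

Find clopen sets (U ∈ τ with X ∖ U ∈ τ):
  U = ∅, X ∖ U = {p55, p56, p57} — both open, so U is clopen.
  U = {p55, p56, p57}, X ∖ U = ∅ — both open, so U is clopen.
Only trivial clopens (∅ and X) exist, so (X, τ) is connected.
Compute connected components by grouping points that agree on all clopens:
  component: {p55, p56, p57}


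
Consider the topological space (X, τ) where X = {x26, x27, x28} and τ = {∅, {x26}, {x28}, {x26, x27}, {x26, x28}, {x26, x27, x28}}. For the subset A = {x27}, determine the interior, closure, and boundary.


int(A) = ∅, cl(A) = {x27}, ∂A = {x27}.

Closed sets in (X, τ) are complements of opens:
  closed(X, τ) = {∅, {x27}, {x28}, {x26, x27}, {x27, x28}, {x26, x27, x28}}.
int(A) = ⋃ {U ∈ τ : U ⊆ A}. Opens contained in A: ∅.
Taking the union of these: int(A) = ∅.
cl(A) = ⋂ {C closed : A ⊆ C}. Closed sets containing A: {x27}, {x26, x27}, {x27, x28}, {x26, x27, x28}.
Intersecting these: cl(A) = {x27}.
∂A = cl(A) ∖ int(A) = {x27} ∖ ∅ = {x27}.


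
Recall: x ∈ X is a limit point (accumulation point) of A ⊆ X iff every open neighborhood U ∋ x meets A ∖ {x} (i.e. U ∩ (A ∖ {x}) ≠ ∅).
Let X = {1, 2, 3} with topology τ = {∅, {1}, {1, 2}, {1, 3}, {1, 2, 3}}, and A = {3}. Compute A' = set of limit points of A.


A' = ∅

For each x ∈ X, list the open sets U ∈ τ with x ∈ U, then check whether U ∩ (A ∖ {x}) ≠ ∅ for every such U.
  x = 1: open {1} ∋ x has {1} ∩ (A ∖ {1}) = ∅, so x is NOT a limit point.
  x = 2: open {1, 2} ∋ x has {1, 2} ∩ (A ∖ {2}) = ∅, so x is NOT a limit point.
  x = 3: open {1, 3} ∋ x has {1, 3} ∩ (A ∖ {3}) = ∅, so x is NOT a limit point.
Collecting: A' = ∅.


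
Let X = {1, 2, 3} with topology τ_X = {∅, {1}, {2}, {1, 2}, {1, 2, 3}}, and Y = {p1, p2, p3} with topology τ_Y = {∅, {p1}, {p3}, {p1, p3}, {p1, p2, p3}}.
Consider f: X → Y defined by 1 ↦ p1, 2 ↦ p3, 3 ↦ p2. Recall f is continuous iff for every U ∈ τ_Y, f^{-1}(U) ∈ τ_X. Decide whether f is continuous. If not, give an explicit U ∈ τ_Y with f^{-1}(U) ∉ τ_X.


f IS continuous.

Compute f^{-1}(U) for each U ∈ τ_Y:
  U = ∅: f^{-1}(U) = ∅ ∈ τ_X ✓.
  U = {p1}: f^{-1}(U) = {1} ∈ τ_X ✓.
  U = {p3}: f^{-1}(U) = {2} ∈ τ_X ✓.
  U = {p1, p3}: f^{-1}(U) = {1, 2} ∈ τ_X ✓.
  U = {p1, p2, p3}: f^{-1}(U) = {1, 2, 3} ∈ τ_X ✓.
Every preimage lies in τ_X, so f IS continuous.


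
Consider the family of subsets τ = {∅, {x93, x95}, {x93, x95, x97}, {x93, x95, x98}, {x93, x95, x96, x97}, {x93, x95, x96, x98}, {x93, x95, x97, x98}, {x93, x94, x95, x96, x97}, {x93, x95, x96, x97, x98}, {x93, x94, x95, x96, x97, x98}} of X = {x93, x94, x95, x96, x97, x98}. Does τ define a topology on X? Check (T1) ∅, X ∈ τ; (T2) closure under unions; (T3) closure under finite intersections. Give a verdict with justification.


τ is NOT a topology on X.

Axiom (T1): ∅ ∈ τ? Yes; X ∈ τ? Yes.
Axiom (T2/T3): check pairwise unions and intersections of members of τ.
Counterexample for (T3): {x93, x95, x96, x97} ∩ {x93, x95, x96, x98} = {x93, x95, x96} ∉ τ. Therefore τ is NOT a topology.


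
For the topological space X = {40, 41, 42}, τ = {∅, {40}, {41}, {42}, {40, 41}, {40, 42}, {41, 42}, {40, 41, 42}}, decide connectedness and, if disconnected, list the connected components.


(X, τ) is disconnected; components = [{40}, {41}, {42}].

Find clopen sets (U ∈ τ with X ∖ U ∈ τ):
  U = ∅, X ∖ U = {40, 41, 42} — both open, so U is clopen.
  U = {40}, X ∖ U = {41, 42} — both open, so U is clopen.
  U = {41}, X ∖ U = {40, 42} — both open, so U is clopen.
  U = {42}, X ∖ U = {40, 41} — both open, so U is clopen.
  U = {40, 41}, X ∖ U = {42} — both open, so U is clopen.
  U = {40, 42}, X ∖ U = {41} — both open, so U is clopen.
  U = {41, 42}, X ∖ U = {40} — both open, so U is clopen.
  U = {40, 41, 42}, X ∖ U = ∅ — both open, so U is clopen.
Nontrivial clopen(s) exist: e.g. {40}. So (X, τ) is disconnected.
Compute connected components by grouping points that agree on all clopens:
  component: {40}
  component: {41}
  component: {42}


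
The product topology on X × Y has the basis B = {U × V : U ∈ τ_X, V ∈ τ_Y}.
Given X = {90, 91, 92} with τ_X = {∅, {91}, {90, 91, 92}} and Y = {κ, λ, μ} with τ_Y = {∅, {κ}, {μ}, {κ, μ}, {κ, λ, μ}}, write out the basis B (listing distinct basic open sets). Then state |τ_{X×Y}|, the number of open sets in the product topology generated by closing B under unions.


Basis B = {∅ × ∅, {91} × {κ}, {91} × {μ}, {91} × {κ, μ}, {90, 91, 92} × {κ}, {90, 91, 92} × {μ}, {91} × {κ, λ, μ}, {90, 91, 92} × {κ, μ}, {90, 91, 92} × {κ, λ, μ}}; |τ_{X×Y}| = 14.

Enumerate products U × V with U ∈ τ_X, V ∈ τ_Y (deduplicated):
  ∅ × ∅ = {} (∅)
  {91} × {κ} = {(91,κ)}
  {91} × {μ} = {(91,μ)}
  {91} × {κ, μ} = {(91,κ), (91,μ)}
  {90, 91, 92} × {κ} = {(90,κ), (91,κ), (92,κ)}
  {90, 91, 92} × {μ} = {(90,μ), (91,μ), (92,μ)}
  {91} × {κ, λ, μ} = {(91,κ), (91,λ), (91,μ)}
  {90, 91, 92} × {κ, μ} = {(90,κ), (90,μ), (91,κ), (91,μ), (92,κ), (92,μ)}
  {90, 91, 92} × {κ, λ, μ} = {(90,κ), (90,λ), (90,μ), (91,κ), (91,λ), (91,μ), (92,κ), (92,λ), (92,μ)}
These 9 distinct sets form the basis B.
Close under arbitrary unions to get τ_{X×Y}; counting gives |τ_{X×Y}| = 14.


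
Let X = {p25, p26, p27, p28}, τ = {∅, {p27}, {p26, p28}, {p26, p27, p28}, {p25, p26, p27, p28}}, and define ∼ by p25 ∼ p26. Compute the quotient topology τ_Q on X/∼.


X/∼ = {[p25=p26], [p27], [p28]}; |τ_Q| = 3.

Equivalence classes: [p25=p26], [p27], [p28].
Quotient map π: X → X/∼ sends p25 ↦ [p25=p26], p26 ↦ [p25=p26], p27 ↦ [p27], p28 ↦ [p28].
For each subset V ⊆ X/∼, compute π^{-1}(V) ⊆ X and check whether π^{-1}(V) ∈ τ. V is open in τ_Q iff π^{-1}(V) ∈ τ.
  V = {}: π^{-1}(V) = ∅ ∈ τ ✓.
  V = {[p25=p26]}: π^{-1}(V) = {p25, p26} ∉ τ ✗.
  V = {[p27]}: π^{-1}(V) = {p27} ∈ τ ✓.
  V = {[p25=p26], [p27]}: π^{-1}(V) = {p25, p26, p27} ∉ τ ✗.
  V = {[p28]}: π^{-1}(V) = {p28} ∉ τ ✗.
  V = {[p25=p26], [p28]}: π^{-1}(V) = {p25, p26, p28} ∉ τ ✗.
  V = {[p27], [p28]}: π^{-1}(V) = {p27, p28} ∉ τ ✗.
  V = {[p25=p26], [p27], [p28]}: π^{-1}(V) = {p25, p26, p27, p28} ∈ τ ✓.
Open sets in the quotient: τ_Q = {{}, {[p27]}, {[p25=p26], [p27], [p28]}} (3 elements).


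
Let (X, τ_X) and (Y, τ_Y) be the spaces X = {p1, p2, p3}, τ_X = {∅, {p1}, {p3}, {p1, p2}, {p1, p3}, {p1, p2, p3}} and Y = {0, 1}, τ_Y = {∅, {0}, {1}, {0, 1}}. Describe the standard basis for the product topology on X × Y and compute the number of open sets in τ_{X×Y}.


Basis B = {∅ × ∅, {p1} × {0}, {p1} × {1}, {p3} × {0}, {p3} × {1}, {p1} × {0, 1}, {p1, p2} × {0}, {p1, p3} × {0}, {p1, p2} × {1}, {p1, p3} × {1}, {p3} × {0, 1}, {p1, p2, p3} × {0}, {p1, p2, p3} × {1}, {p1, p2} × {0, 1}, {p1, p3} × {0, 1}, {p1, p2, p3} × {0, 1}}; |τ_{X×Y}| = 36.

Enumerate products U × V with U ∈ τ_X, V ∈ τ_Y (deduplicated):
  ∅ × ∅ = {} (∅)
  {p1} × {0} = {(p1,0)}
  {p1} × {1} = {(p1,1)}
  {p3} × {0} = {(p3,0)}
  {p3} × {1} = {(p3,1)}
  {p1} × {0, 1} = {(p1,0), (p1,1)}
  {p1, p2} × {0} = {(p1,0), (p2,0)}
  {p1, p3} × {0} = {(p1,0), (p3,0)}
  {p1, p2} × {1} = {(p1,1), (p2,1)}
  {p1, p3} × {1} = {(p1,1), (p3,1)}
  {p3} × {0, 1} = {(p3,0), (p3,1)}
  {p1, p2, p3} × {0} = {(p1,0), (p2,0), (p3,0)}
  {p1, p2, p3} × {1} = {(p1,1), (p2,1), (p3,1)}
  {p1, p2} × {0, 1} = {(p1,0), (p1,1), (p2,0), (p2,1)}
  {p1, p3} × {0, 1} = {(p1,0), (p1,1), (p3,0), (p3,1)}
  {p1, p2, p3} × {0, 1} = {(p1,0), (p1,1), (p2,0), (p2,1), (p3,0), (p3,1)}
These 16 distinct sets form the basis B.
Close under arbitrary unions to get τ_{X×Y}; counting gives |τ_{X×Y}| = 36.


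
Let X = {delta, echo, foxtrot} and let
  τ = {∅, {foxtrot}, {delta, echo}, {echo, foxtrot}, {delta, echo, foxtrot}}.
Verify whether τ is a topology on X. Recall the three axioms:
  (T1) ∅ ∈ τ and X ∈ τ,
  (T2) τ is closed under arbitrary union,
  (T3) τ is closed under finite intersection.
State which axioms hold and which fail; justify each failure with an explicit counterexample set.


τ is NOT a topology on X.

Axiom (T1): ∅ ∈ τ? Yes; X ∈ τ? Yes.
Axiom (T2/T3): check pairwise unions and intersections of members of τ.
Counterexample for (T3): {delta, echo} ∩ {echo, foxtrot} = {echo} ∉ τ. Therefore τ is NOT a topology.


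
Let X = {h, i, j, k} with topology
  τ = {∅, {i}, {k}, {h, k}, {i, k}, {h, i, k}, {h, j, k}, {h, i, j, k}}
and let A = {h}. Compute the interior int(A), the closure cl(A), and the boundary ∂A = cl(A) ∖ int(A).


int(A) = ∅, cl(A) = {h, j}, ∂A = {h, j}.

Closed sets in (X, τ) are complements of opens:
  closed(X, τ) = {∅, {i}, {j}, {h, j}, {i, j}, {h, i, j}, {h, j, k}, {h, i, j, k}}.
int(A) = ⋃ {U ∈ τ : U ⊆ A}. Opens contained in A: ∅.
Taking the union of these: int(A) = ∅.
cl(A) = ⋂ {C closed : A ⊆ C}. Closed sets containing A: {h, j}, {h, i, j}, {h, j, k}, {h, i, j, k}.
Intersecting these: cl(A) = {h, j}.
∂A = cl(A) ∖ int(A) = {h, j} ∖ ∅ = {h, j}.


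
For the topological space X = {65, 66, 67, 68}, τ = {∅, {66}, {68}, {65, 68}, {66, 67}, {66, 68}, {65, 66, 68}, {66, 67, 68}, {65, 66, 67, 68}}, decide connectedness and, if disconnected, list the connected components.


(X, τ) is disconnected; components = [{65, 68}, {66, 67}].

Find clopen sets (U ∈ τ with X ∖ U ∈ τ):
  U = ∅, X ∖ U = {65, 66, 67, 68} — both open, so U is clopen.
  U = {65, 68}, X ∖ U = {66, 67} — both open, so U is clopen.
  U = {66, 67}, X ∖ U = {65, 68} — both open, so U is clopen.
  U = {65, 66, 67, 68}, X ∖ U = ∅ — both open, so U is clopen.
Nontrivial clopen(s) exist: e.g. {65, 68}. So (X, τ) is disconnected.
Compute connected components by grouping points that agree on all clopens:
  component: {65, 68}
  component: {66, 67}


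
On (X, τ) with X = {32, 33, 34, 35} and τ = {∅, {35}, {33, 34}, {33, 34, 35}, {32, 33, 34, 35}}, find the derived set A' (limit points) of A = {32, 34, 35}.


A' = {32, 33}

For each x ∈ X, list the open sets U ∈ τ with x ∈ U, then check whether U ∩ (A ∖ {x}) ≠ ∅ for every such U.
  x = 32: opens ∋ x are {32, 33, 34, 35}; each meets A ∖ {32}, so x IS a limit point.
  x = 33: opens ∋ x are {33, 34}, {33, 34, 35}, {32, 33, 34, 35}; each meets A ∖ {33}, so x IS a limit point.
  x = 34: open {33, 34} ∋ x has {33, 34} ∩ (A ∖ {34}) = ∅, so x is NOT a limit point.
  x = 35: open {35} ∋ x has {35} ∩ (A ∖ {35}) = ∅, so x is NOT a limit point.
Collecting: A' = {32, 33}.


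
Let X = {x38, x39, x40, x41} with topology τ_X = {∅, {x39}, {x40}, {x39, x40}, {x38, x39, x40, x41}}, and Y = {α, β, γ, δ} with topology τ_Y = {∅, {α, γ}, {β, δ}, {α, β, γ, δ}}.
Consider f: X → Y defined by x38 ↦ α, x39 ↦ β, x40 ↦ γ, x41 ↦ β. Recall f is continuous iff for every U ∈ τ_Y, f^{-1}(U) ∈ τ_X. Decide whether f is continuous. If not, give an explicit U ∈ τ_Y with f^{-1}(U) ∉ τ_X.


f is NOT continuous.

Compute f^{-1}(U) for each U ∈ τ_Y:
  U = ∅: f^{-1}(U) = ∅ ∈ τ_X ✓.
  U = {α, γ}: f^{-1}(U) = {x38, x40} ∉ τ_X ✗.
  U = {β, δ}: f^{-1}(U) = {x39, x41} ∉ τ_X ✗.
  U = {α, β, γ, δ}: f^{-1}(U) = {x38, x39, x40, x41} ∈ τ_X ✓.
Found U = {α, γ} with f^{-1}(U) = {x38, x40} not in τ_X. Therefore f is NOT continuous.


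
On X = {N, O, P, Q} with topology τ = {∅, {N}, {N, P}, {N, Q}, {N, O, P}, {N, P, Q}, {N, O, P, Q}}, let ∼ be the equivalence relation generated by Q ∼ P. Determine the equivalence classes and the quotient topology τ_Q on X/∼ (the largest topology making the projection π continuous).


X/∼ = {[N], [O], [P=Q]}; |τ_Q| = 4.

Equivalence classes: [N], [O], [P=Q].
Quotient map π: X → X/∼ sends N ↦ [N], O ↦ [O], P ↦ [P=Q], Q ↦ [P=Q].
For each subset V ⊆ X/∼, compute π^{-1}(V) ⊆ X and check whether π^{-1}(V) ∈ τ. V is open in τ_Q iff π^{-1}(V) ∈ τ.
  V = {}: π^{-1}(V) = ∅ ∈ τ ✓.
  V = {[N]}: π^{-1}(V) = {N} ∈ τ ✓.
  V = {[O]}: π^{-1}(V) = {O} ∉ τ ✗.
  V = {[N], [O]}: π^{-1}(V) = {N, O} ∉ τ ✗.
  V = {[P=Q]}: π^{-1}(V) = {P, Q} ∉ τ ✗.
  V = {[N], [P=Q]}: π^{-1}(V) = {N, P, Q} ∈ τ ✓.
  V = {[O], [P=Q]}: π^{-1}(V) = {O, P, Q} ∉ τ ✗.
  V = {[N], [O], [P=Q]}: π^{-1}(V) = {N, O, P, Q} ∈ τ ✓.
Open sets in the quotient: τ_Q = {{}, {[N]}, {[N], [P=Q]}, {[N], [O], [P=Q]}} (4 elements).


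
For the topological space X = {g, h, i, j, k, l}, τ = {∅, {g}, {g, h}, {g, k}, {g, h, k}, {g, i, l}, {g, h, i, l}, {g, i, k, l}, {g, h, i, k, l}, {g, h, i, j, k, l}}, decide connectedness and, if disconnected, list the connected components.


(X, τ) is connected.

Find clopen sets (U ∈ τ with X ∖ U ∈ τ):
  U = ∅, X ∖ U = {g, h, i, j, k, l} — both open, so U is clopen.
  U = {g, h, i, j, k, l}, X ∖ U = ∅ — both open, so U is clopen.
Only trivial clopens (∅ and X) exist, so (X, τ) is connected.
Compute connected components by grouping points that agree on all clopens:
  component: {g, h, i, j, k, l}


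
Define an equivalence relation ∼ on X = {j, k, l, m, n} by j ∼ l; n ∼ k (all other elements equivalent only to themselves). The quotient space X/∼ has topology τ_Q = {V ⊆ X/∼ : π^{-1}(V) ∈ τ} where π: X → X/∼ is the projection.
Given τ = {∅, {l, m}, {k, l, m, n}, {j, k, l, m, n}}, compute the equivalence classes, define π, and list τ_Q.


X/∼ = {[j=l], [k=n], [m]}; |τ_Q| = 2.

Equivalence classes: [j=l], [k=n], [m].
Quotient map π: X → X/∼ sends j ↦ [j=l], k ↦ [k=n], l ↦ [j=l], m ↦ [m], n ↦ [k=n].
For each subset V ⊆ X/∼, compute π^{-1}(V) ⊆ X and check whether π^{-1}(V) ∈ τ. V is open in τ_Q iff π^{-1}(V) ∈ τ.
  V = {}: π^{-1}(V) = ∅ ∈ τ ✓.
  V = {[j=l]}: π^{-1}(V) = {j, l} ∉ τ ✗.
  V = {[k=n]}: π^{-1}(V) = {k, n} ∉ τ ✗.
  V = {[j=l], [k=n]}: π^{-1}(V) = {j, k, l, n} ∉ τ ✗.
  V = {[m]}: π^{-1}(V) = {m} ∉ τ ✗.
  V = {[j=l], [m]}: π^{-1}(V) = {j, l, m} ∉ τ ✗.
  V = {[k=n], [m]}: π^{-1}(V) = {k, m, n} ∉ τ ✗.
  V = {[j=l], [k=n], [m]}: π^{-1}(V) = {j, k, l, m, n} ∈ τ ✓.
Open sets in the quotient: τ_Q = {{}, {[j=l], [k=n], [m]}} (2 elements).


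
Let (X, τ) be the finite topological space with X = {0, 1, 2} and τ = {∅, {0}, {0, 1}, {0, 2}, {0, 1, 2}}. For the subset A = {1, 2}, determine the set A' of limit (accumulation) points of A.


A' = ∅

For each x ∈ X, list the open sets U ∈ τ with x ∈ U, then check whether U ∩ (A ∖ {x}) ≠ ∅ for every such U.
  x = 0: open {0} ∋ x has {0} ∩ (A ∖ {0}) = ∅, so x is NOT a limit point.
  x = 1: open {0, 1} ∋ x has {0, 1} ∩ (A ∖ {1}) = ∅, so x is NOT a limit point.
  x = 2: open {0, 2} ∋ x has {0, 2} ∩ (A ∖ {2}) = ∅, so x is NOT a limit point.
Collecting: A' = ∅.


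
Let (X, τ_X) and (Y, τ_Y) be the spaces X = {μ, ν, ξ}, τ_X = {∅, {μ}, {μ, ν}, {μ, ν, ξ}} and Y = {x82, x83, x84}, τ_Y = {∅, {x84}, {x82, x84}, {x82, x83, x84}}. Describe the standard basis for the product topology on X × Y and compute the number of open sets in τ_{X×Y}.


Basis B = {∅ × ∅, {μ} × {x84}, {μ} × {x82, x84}, {μ, ν} × {x84}, {μ} × {x82, x83, x84}, {μ, ν, ξ} × {x84}, {μ, ν} × {x82, x84}, {μ, ν} × {x82, x83, x84}, {μ, ν, ξ} × {x82, x84}, {μ, ν, ξ} × {x82, x83, x84}}; |τ_{X×Y}| = 20.

Enumerate products U × V with U ∈ τ_X, V ∈ τ_Y (deduplicated):
  ∅ × ∅ = {} (∅)
  {μ} × {x84} = {(μ,x84)}
  {μ} × {x82, x84} = {(μ,x82), (μ,x84)}
  {μ, ν} × {x84} = {(μ,x84), (ν,x84)}
  {μ} × {x82, x83, x84} = {(μ,x82), (μ,x83), (μ,x84)}
  {μ, ν, ξ} × {x84} = {(μ,x84), (ν,x84), (ξ,x84)}
  {μ, ν} × {x82, x84} = {(μ,x82), (μ,x84), (ν,x82), (ν,x84)}
  {μ, ν} × {x82, x83, x84} = {(μ,x82), (μ,x83), (μ,x84), (ν,x82), (ν,x83), (ν,x84)}
  {μ, ν, ξ} × {x82, x84} = {(μ,x82), (μ,x84), (ν,x82), (ν,x84), (ξ,x82), (ξ,x84)}
  {μ, ν, ξ} × {x82, x83, x84} = {(μ,x82), (μ,x83), (μ,x84), (ν,x82), (ν,x83), (ν,x84), (ξ,x82), (ξ,x83), (ξ,x84)}
These 10 distinct sets form the basis B.
Close under arbitrary unions to get τ_{X×Y}; counting gives |τ_{X×Y}| = 20.


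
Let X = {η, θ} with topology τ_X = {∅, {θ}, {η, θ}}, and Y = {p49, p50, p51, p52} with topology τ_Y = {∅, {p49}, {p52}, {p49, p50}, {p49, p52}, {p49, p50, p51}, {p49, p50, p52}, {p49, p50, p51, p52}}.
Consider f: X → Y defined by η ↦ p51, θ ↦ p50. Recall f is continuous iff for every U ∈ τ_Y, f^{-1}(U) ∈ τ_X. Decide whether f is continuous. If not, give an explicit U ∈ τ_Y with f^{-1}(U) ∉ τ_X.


f IS continuous.

Compute f^{-1}(U) for each U ∈ τ_Y:
  U = ∅: f^{-1}(U) = ∅ ∈ τ_X ✓.
  U = {p49}: f^{-1}(U) = ∅ ∈ τ_X ✓.
  U = {p52}: f^{-1}(U) = ∅ ∈ τ_X ✓.
  U = {p49, p50}: f^{-1}(U) = {θ} ∈ τ_X ✓.
  U = {p49, p52}: f^{-1}(U) = ∅ ∈ τ_X ✓.
  U = {p49, p50, p51}: f^{-1}(U) = {η, θ} ∈ τ_X ✓.
  U = {p49, p50, p52}: f^{-1}(U) = {θ} ∈ τ_X ✓.
  U = {p49, p50, p51, p52}: f^{-1}(U) = {η, θ} ∈ τ_X ✓.
Every preimage lies in τ_X, so f IS continuous.


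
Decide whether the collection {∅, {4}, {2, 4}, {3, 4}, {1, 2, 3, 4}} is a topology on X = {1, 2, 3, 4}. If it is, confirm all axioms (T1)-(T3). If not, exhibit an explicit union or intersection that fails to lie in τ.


τ is NOT a topology on X.

Axiom (T1): ∅ ∈ τ? Yes; X ∈ τ? Yes.
Axiom (T2/T3): check pairwise unions and intersections of members of τ.
Counterexample for (T2): {2, 4} ∪ {3, 4} = {2, 3, 4} ∉ τ. Therefore τ is NOT a topology.


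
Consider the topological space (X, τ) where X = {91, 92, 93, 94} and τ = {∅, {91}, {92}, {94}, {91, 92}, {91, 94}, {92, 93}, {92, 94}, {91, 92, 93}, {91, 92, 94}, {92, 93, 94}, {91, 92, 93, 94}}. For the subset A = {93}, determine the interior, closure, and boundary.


int(A) = ∅, cl(A) = {93}, ∂A = {93}.

Closed sets in (X, τ) are complements of opens:
  closed(X, τ) = {∅, {91}, {93}, {94}, {91, 93}, {91, 94}, {92, 93}, {93, 94}, {91, 92, 93}, {91, 93, 94}, {92, 93, 94}, {91, 92, 93, 94}}.
int(A) = ⋃ {U ∈ τ : U ⊆ A}. Opens contained in A: ∅.
Taking the union of these: int(A) = ∅.
cl(A) = ⋂ {C closed : A ⊆ C}. Closed sets containing A: {93}, {91, 93}, {92, 93}, {93, 94}, {91, 92, 93}, {91, 93, 94}, {92, 93, 94}, {91, 92, 93, 94}.
Intersecting these: cl(A) = {93}.
∂A = cl(A) ∖ int(A) = {93} ∖ ∅ = {93}.


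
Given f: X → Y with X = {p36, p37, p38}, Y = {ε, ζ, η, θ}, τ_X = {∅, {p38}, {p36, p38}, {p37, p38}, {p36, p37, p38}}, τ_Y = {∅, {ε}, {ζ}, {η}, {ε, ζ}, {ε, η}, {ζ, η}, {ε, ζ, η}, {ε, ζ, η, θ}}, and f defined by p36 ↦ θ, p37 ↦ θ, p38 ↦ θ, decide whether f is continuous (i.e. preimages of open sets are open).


f IS continuous.

Compute f^{-1}(U) for each U ∈ τ_Y:
  U = ∅: f^{-1}(U) = ∅ ∈ τ_X ✓.
  U = {ε}: f^{-1}(U) = ∅ ∈ τ_X ✓.
  U = {ζ}: f^{-1}(U) = ∅ ∈ τ_X ✓.
  U = {η}: f^{-1}(U) = ∅ ∈ τ_X ✓.
  U = {ε, ζ}: f^{-1}(U) = ∅ ∈ τ_X ✓.
  U = {ε, η}: f^{-1}(U) = ∅ ∈ τ_X ✓.
  U = {ζ, η}: f^{-1}(U) = ∅ ∈ τ_X ✓.
  U = {ε, ζ, η}: f^{-1}(U) = ∅ ∈ τ_X ✓.
  U = {ε, ζ, η, θ}: f^{-1}(U) = {p36, p37, p38} ∈ τ_X ✓.
Every preimage lies in τ_X, so f IS continuous.


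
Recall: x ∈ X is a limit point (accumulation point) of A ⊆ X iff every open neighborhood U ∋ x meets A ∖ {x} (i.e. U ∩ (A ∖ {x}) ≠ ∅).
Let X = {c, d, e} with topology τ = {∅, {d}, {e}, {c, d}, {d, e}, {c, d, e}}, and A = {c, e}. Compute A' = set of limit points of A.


A' = ∅

For each x ∈ X, list the open sets U ∈ τ with x ∈ U, then check whether U ∩ (A ∖ {x}) ≠ ∅ for every such U.
  x = c: open {c, d} ∋ x has {c, d} ∩ (A ∖ {c}) = ∅, so x is NOT a limit point.
  x = d: open {d} ∋ x has {d} ∩ (A ∖ {d}) = ∅, so x is NOT a limit point.
  x = e: open {e} ∋ x has {e} ∩ (A ∖ {e}) = ∅, so x is NOT a limit point.
Collecting: A' = ∅.


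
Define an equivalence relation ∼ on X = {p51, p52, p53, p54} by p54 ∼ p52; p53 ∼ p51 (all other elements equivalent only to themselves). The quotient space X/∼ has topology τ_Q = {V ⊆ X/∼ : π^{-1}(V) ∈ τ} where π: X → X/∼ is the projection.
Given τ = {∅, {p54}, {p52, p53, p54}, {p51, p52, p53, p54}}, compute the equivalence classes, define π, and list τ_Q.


X/∼ = {[p51=p53], [p52=p54]}; |τ_Q| = 2.

Equivalence classes: [p51=p53], [p52=p54].
Quotient map π: X → X/∼ sends p51 ↦ [p51=p53], p52 ↦ [p52=p54], p53 ↦ [p51=p53], p54 ↦ [p52=p54].
For each subset V ⊆ X/∼, compute π^{-1}(V) ⊆ X and check whether π^{-1}(V) ∈ τ. V is open in τ_Q iff π^{-1}(V) ∈ τ.
  V = {}: π^{-1}(V) = ∅ ∈ τ ✓.
  V = {[p51=p53]}: π^{-1}(V) = {p51, p53} ∉ τ ✗.
  V = {[p52=p54]}: π^{-1}(V) = {p52, p54} ∉ τ ✗.
  V = {[p51=p53], [p52=p54]}: π^{-1}(V) = {p51, p52, p53, p54} ∈ τ ✓.
Open sets in the quotient: τ_Q = {{}, {[p51=p53], [p52=p54]}} (2 elements).


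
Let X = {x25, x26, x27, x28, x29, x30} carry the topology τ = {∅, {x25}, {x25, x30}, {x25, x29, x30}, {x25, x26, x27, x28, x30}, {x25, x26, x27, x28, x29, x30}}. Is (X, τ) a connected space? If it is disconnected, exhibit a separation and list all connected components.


(X, τ) is connected.

Find clopen sets (U ∈ τ with X ∖ U ∈ τ):
  U = ∅, X ∖ U = {x25, x26, x27, x28, x29, x30} — both open, so U is clopen.
  U = {x25, x26, x27, x28, x29, x30}, X ∖ U = ∅ — both open, so U is clopen.
Only trivial clopens (∅ and X) exist, so (X, τ) is connected.
Compute connected components by grouping points that agree on all clopens:
  component: {x25, x26, x27, x28, x29, x30}


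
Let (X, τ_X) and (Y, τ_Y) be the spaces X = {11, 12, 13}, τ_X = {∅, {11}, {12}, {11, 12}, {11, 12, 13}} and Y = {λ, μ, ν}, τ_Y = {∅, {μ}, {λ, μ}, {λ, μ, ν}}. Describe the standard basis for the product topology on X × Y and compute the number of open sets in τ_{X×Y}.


Basis B = {∅ × ∅, {11} × {μ}, {12} × {μ}, {11} × {λ, μ}, {11, 12} × {μ}, {12} × {λ, μ}, {11} × {λ, μ, ν}, {11, 12, 13} × {μ}, {12} × {λ, μ, ν}, {11, 12} × {λ, μ}, {11, 12} × {λ, μ, ν}, {11, 12, 13} × {λ, μ}, {11, 12, 13} × {λ, μ, ν}}; |τ_{X×Y}| = 30.

Enumerate products U × V with U ∈ τ_X, V ∈ τ_Y (deduplicated):
  ∅ × ∅ = {} (∅)
  {11} × {μ} = {(11,μ)}
  {12} × {μ} = {(12,μ)}
  {11} × {λ, μ} = {(11,λ), (11,μ)}
  {11, 12} × {μ} = {(11,μ), (12,μ)}
  {12} × {λ, μ} = {(12,λ), (12,μ)}
  {11} × {λ, μ, ν} = {(11,λ), (11,μ), (11,ν)}
  {11, 12, 13} × {μ} = {(11,μ), (12,μ), (13,μ)}
  {12} × {λ, μ, ν} = {(12,λ), (12,μ), (12,ν)}
  {11, 12} × {λ, μ} = {(11,λ), (11,μ), (12,λ), (12,μ)}
  {11, 12} × {λ, μ, ν} = {(11,λ), (11,μ), (11,ν), (12,λ), (12,μ), (12,ν)}
  {11, 12, 13} × {λ, μ} = {(11,λ), (11,μ), (12,λ), (12,μ), (13,λ), (13,μ)}
  {11, 12, 13} × {λ, μ, ν} = {(11,λ), (11,μ), (11,ν), (12,λ), (12,μ), (12,ν), (13,λ), (13,μ), (13,ν)}
These 13 distinct sets form the basis B.
Close under arbitrary unions to get τ_{X×Y}; counting gives |τ_{X×Y}| = 30.
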